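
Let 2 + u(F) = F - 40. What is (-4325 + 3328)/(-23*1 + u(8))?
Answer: 997/57 ≈ 17.491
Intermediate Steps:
u(F) = -42 + F (u(F) = -2 + (F - 40) = -2 + (-40 + F) = -42 + F)
(-4325 + 3328)/(-23*1 + u(8)) = (-4325 + 3328)/(-23*1 + (-42 + 8)) = -997/(-23 - 34) = -997/(-57) = -997*(-1/57) = 997/57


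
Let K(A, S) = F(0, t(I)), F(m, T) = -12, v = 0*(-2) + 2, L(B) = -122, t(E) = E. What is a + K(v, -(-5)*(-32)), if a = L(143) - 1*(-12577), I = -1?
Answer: 12443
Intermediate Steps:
v = 2 (v = 0 + 2 = 2)
K(A, S) = -12
a = 12455 (a = -122 - 1*(-12577) = -122 + 12577 = 12455)
a + K(v, -(-5)*(-32)) = 12455 - 12 = 12443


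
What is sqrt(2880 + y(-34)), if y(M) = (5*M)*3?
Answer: sqrt(2370) ≈ 48.683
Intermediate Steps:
y(M) = 15*M
sqrt(2880 + y(-34)) = sqrt(2880 + 15*(-34)) = sqrt(2880 - 510) = sqrt(2370)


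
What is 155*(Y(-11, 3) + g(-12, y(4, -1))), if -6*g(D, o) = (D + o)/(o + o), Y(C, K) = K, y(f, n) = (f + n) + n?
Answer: 6355/12 ≈ 529.58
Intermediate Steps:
y(f, n) = f + 2*n
g(D, o) = -(D + o)/(12*o) (g(D, o) = -(D + o)/(6*(o + o)) = -(D + o)/(6*(2*o)) = -(D + o)*1/(2*o)/6 = -(D + o)/(12*o))
155*(Y(-11, 3) + g(-12, y(4, -1))) = 155*(3 + (-1*(-12) - (4 + 2*(-1)))/(12*(4 + 2*(-1)))) = 155*(3 + (12 - (4 - 2))/(12*(4 - 2))) = 155*(3 + (1/12)*(12 - 1*2)/2) = 155*(3 + (1/12)*(½)*(12 - 2)) = 155*(3 + (1/12)*(½)*10) = 155*(3 + 5/12) = 155*(41/12) = 6355/12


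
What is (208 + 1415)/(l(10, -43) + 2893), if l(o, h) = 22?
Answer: 1623/2915 ≈ 0.55678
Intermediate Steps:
(208 + 1415)/(l(10, -43) + 2893) = (208 + 1415)/(22 + 2893) = 1623/2915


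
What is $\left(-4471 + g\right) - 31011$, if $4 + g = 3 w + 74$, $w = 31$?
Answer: $-35319$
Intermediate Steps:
$g = 163$ ($g = -4 + \left(3 \cdot 31 + 74\right) = -4 + \left(93 + 74\right) = -4 + 167 = 163$)
$\left(-4471 + g\right) - 31011 = \left(-4471 + 163\right) - 31011 = -4308 - 31011 = -35319$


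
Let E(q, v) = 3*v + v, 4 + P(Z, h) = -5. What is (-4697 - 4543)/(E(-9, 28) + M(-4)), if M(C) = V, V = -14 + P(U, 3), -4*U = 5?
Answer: -9240/89 ≈ -103.82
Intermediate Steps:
U = -5/4 (U = -¼*5 = -5/4 ≈ -1.2500)
P(Z, h) = -9 (P(Z, h) = -4 - 5 = -9)
E(q, v) = 4*v
V = -23 (V = -14 - 9 = -23)
M(C) = -23
(-4697 - 4543)/(E(-9, 28) + M(-4)) = (-4697 - 4543)/(4*28 - 23) = -9240/(112 - 23) = -9240/89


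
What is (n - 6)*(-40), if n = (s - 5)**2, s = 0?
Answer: -760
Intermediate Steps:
n = 25 (n = (0 - 5)**2 = (-5)**2 = 25)
(n - 6)*(-40) = (25 - 6)*(-40) = 19*(-40) = -760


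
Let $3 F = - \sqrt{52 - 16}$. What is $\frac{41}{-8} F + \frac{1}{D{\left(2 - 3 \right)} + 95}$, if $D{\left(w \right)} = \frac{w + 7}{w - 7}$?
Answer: $\frac{15473}{1508} \approx 10.261$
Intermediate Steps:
$D{\left(w \right)} = \frac{7 + w}{-7 + w}$
$F = -2$ ($F = \frac{\left(-1\right) \sqrt{52 - 16}}{3} = \frac{\left(-1\right) \sqrt{36}}{3} = \frac{\left(-1\right) 6}{3} = \frac{1}{3} \left(-6\right) = -2$)
$\frac{41}{-8} F + \frac{1}{D{\left(2 - 3 \right)} + 95} = \frac{41}{-8} \left(-2\right) + \frac{1}{\frac{7 + \left(2 - 3\right)}{-7 + \left(2 - 3\right)} + 95} = 41 \left(- \frac{1}{8}\right) \left(-2\right) + \frac{1}{\frac{7 - 1}{-7 - 1} + 95} = \left(- \frac{41}{8}\right) \left(-2\right) + \frac{1}{\frac{1}{-8} \cdot 6 + 95} = \frac{41}{4} + \frac{1}{\left(- \frac{1}{8}\right) 6 + 95} = \frac{41}{4} + \frac{1}{- \frac{3}{4} + 95} = \frac{41}{4} + \frac{1}{\frac{377}{4}} = \frac{41}{4} + \frac{4}{377} = \frac{15473}{1508}$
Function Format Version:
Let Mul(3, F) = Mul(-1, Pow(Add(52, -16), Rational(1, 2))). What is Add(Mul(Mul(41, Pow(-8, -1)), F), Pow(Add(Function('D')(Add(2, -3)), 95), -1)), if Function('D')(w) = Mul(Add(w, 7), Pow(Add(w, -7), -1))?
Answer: Rational(15473, 1508) ≈ 10.261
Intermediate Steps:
Function('D')(w) = Mul(Pow(Add(-7, w), -1), Add(7, w)) (Function('D')(w) = Mul(Add(7, w), Pow(Add(-7, w), -1)) = Mul(Pow(Add(-7, w), -1), Add(7, w)))
F = -2 (F = Mul(Rational(1, 3), Mul(-1, Pow(Add(52, -16), Rational(1, 2)))) = Mul(Rational(1, 3), Mul(-1, Pow(36, Rational(1, 2)))) = Mul(Rational(1, 3), Mul(-1, 6)) = Mul(Rational(1, 3), -6) = -2)
Add(Mul(Mul(41, Pow(-8, -1)), F), Pow(Add(Function('D')(Add(2, -3)), 95), -1)) = Add(Mul(Mul(41, Pow(-8, -1)), -2), Pow(Add(Mul(Pow(Add(-7, Add(2, -3)), -1), Add(7, Add(2, -3))), 95), -1)) = Add(Mul(Mul(41, Rational(-1, 8)), -2), Pow(Add(Mul(Pow(Add(-7, -1), -1), Add(7, -1)), 95), -1)) = Add(Mul(Rational(-41, 8), -2), Pow(Add(Mul(Pow(-8, -1), 6), 95), -1)) = Add(Rational(41, 4), Pow(Add(Mul(Rational(-1, 8), 6), 95), -1)) = Add(Rational(41, 4), Pow(Add(Rational(-3, 4), 95), -1)) = Add(Rational(41, 4), Pow(Rational(377, 4), -1)) = Add(Rational(41, 4), Rational(4, 377)) = Rational(15473, 1508)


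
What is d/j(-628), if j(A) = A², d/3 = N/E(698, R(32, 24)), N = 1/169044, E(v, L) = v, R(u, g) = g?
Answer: 1/15511479243136 ≈ 6.4468e-14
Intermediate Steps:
N = 1/169044 ≈ 5.9156e-6
d = 1/39330904 (d = 3*((1/169044)/698) = 3*((1/169044)*(1/698)) = 3*(1/117992712) = 1/39330904 ≈ 2.5425e-8)
d/j(-628) = 1/(39330904*((-628)²)) = (1/39330904)/394384 = (1/39330904)*(1/394384) = 1/15511479243136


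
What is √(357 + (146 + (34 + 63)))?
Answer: 10*√6 ≈ 24.495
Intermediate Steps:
√(357 + (146 + (34 + 63))) = √(357 + (146 + 97)) = √(357 + 243) = √600 = 10*√6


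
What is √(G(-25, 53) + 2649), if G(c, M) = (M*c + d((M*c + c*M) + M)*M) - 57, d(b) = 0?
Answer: √1267 ≈ 35.595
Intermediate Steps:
G(c, M) = -57 + M*c (G(c, M) = (M*c + 0*M) - 57 = (M*c + 0) - 57 = M*c - 57 = -57 + M*c)
√(G(-25, 53) + 2649) = √((-57 + 53*(-25)) + 2649) = √((-57 - 1325) + 2649) = √(-1382 + 2649) = √1267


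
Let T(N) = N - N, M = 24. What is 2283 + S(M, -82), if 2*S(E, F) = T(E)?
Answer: 2283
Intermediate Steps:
T(N) = 0
S(E, F) = 0 (S(E, F) = (½)*0 = 0)
2283 + S(M, -82) = 2283 + 0 = 2283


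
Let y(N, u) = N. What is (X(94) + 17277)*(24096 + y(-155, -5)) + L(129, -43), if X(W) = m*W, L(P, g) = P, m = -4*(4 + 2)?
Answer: 359617890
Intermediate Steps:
m = -24 (m = -4*6 = -24)
X(W) = -24*W
(X(94) + 17277)*(24096 + y(-155, -5)) + L(129, -43) = (-24*94 + 17277)*(24096 - 155) + 129 = (-2256 + 17277)*23941 + 129 = 15021*23941 + 129 = 359617761 + 129 = 359617890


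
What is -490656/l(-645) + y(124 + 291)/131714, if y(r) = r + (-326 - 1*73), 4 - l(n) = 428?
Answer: 4039141948/3490421 ≈ 1157.2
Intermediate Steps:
l(n) = -424 (l(n) = 4 - 1*428 = 4 - 428 = -424)
y(r) = -399 + r (y(r) = r + (-326 - 73) = r - 399 = -399 + r)
-490656/l(-645) + y(124 + 291)/131714 = -490656/(-424) + (-399 + (124 + 291))/131714 = -490656*(-1/424) + (-399 + 415)*(1/131714) = 61332/53 + 16*(1/131714) = 61332/53 + 8/65857 = 4039141948/3490421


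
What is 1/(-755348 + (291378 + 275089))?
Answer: -1/188881 ≈ -5.2943e-6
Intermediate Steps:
1/(-755348 + (291378 + 275089)) = 1/(-755348 + 566467) = 1/(-188881) = -1/188881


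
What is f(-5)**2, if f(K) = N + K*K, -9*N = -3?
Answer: 5776/9 ≈ 641.78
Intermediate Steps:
N = 1/3 (N = -1/9*(-3) = 1/3 ≈ 0.33333)
f(K) = 1/3 + K**2 (f(K) = 1/3 + K*K = 1/3 + K**2)
f(-5)**2 = (1/3 + (-5)**2)**2 = (1/3 + 25)**2 = (76/3)**2 = 5776/9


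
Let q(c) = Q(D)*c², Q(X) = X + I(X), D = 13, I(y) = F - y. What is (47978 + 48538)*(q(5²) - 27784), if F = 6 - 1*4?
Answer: -2560955544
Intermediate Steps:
F = 2 (F = 6 - 4 = 2)
I(y) = 2 - y
Q(X) = 2 (Q(X) = X + (2 - X) = 2)
q(c) = 2*c²
(47978 + 48538)*(q(5²) - 27784) = (47978 + 48538)*(2*(5²)² - 27784) = 96516*(2*25² - 27784) = 96516*(2*625 - 27784) = 96516*(1250 - 27784) = 96516*(-26534) = -2560955544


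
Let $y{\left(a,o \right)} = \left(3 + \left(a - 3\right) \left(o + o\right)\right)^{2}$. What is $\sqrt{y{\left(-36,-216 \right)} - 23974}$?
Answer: $\sqrt{283932227} \approx 16850.0$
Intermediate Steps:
$y{\left(a,o \right)} = \left(3 + 2 o \left(-3 + a\right)\right)^{2}$ ($y{\left(a,o \right)} = \left(3 + \left(-3 + a\right) 2 o\right)^{2} = \left(3 + 2 o \left(-3 + a\right)\right)^{2}$)
$\sqrt{y{\left(-36,-216 \right)} - 23974} = \sqrt{\left(3 - -1296 + 2 \left(-36\right) \left(-216\right)\right)^{2} - 23974} = \sqrt{\left(3 + 1296 + 15552\right)^{2} - 23974} = \sqrt{16851^{2} - 23974} = \sqrt{283956201 - 23974} = \sqrt{283932227}$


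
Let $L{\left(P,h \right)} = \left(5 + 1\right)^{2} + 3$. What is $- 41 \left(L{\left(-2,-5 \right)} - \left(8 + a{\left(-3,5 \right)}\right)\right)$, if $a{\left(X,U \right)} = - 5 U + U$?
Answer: $-2091$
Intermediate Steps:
$a{\left(X,U \right)} = - 4 U$
$L{\left(P,h \right)} = 39$ ($L{\left(P,h \right)} = 6^{2} + 3 = 36 + 3 = 39$)
$- 41 \left(L{\left(-2,-5 \right)} - \left(8 + a{\left(-3,5 \right)}\right)\right) = - 41 \left(39 - \left(8 - 20\right)\right) = - 41 \left(39 - -12\right) = - 41 \left(39 + \left(-8 + 20\right)\right) = - 41 \left(39 + 12\right) = \left(-41\right) 51 = -2091$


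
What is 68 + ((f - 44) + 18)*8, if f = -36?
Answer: -428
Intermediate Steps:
68 + ((f - 44) + 18)*8 = 68 + ((-36 - 44) + 18)*8 = 68 + (-80 + 18)*8 = 68 - 62*8 = 68 - 496 = -428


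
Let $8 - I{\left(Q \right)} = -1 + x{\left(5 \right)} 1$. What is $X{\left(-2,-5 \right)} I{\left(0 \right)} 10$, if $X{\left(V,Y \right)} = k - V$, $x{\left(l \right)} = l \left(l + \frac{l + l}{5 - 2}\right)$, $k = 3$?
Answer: $- \frac{4900}{3} \approx -1633.3$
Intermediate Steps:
$x{\left(l \right)} = \frac{5 l^{2}}{3}$ ($x{\left(l \right)} = l \left(l + \frac{2 l}{3}\right) = l \frac{5 l}{3} = \frac{5 l^{2}}{3}$)
$I{\left(Q \right)} = - \frac{98}{3}$ ($I{\left(Q \right)} = 8 - \left(-1 + \frac{5 \cdot 5^{2}}{3} \cdot 1\right) = 8 - \left(-1 + \frac{5}{3} \cdot 25 \cdot 1\right) = 8 - \left(-1 + \frac{125}{3} \cdot 1\right) = 8 - \left(-1 + \frac{125}{3}\right) = 8 - \frac{122}{3} = - \frac{98}{3}$)
$X{\left(V,Y \right)} = 3 - V$
$X{\left(-2,-5 \right)} I{\left(0 \right)} 10 = \left(3 - -2\right) \left(- \frac{98}{3}\right) 10 = \left(3 + 2\right) \left(- \frac{98}{3}\right) 10 = 5 \left(- \frac{98}{3}\right) 10 = \left(- \frac{490}{3}\right) 10 = - \frac{4900}{3}$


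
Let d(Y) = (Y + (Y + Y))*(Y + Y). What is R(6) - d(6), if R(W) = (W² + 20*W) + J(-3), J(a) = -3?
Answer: -63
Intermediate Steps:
d(Y) = 6*Y² (d(Y) = (Y + 2*Y)*(2*Y) = (3*Y)*(2*Y) = 6*Y²)
R(W) = -3 + W² + 20*W (R(W) = (W² + 20*W) - 3 = -3 + W² + 20*W)
R(6) - d(6) = (-3 + 6² + 20*6) - 6*6² = (-3 + 36 + 120) - 6*36 = 153 - 1*216 = 153 - 216 = -63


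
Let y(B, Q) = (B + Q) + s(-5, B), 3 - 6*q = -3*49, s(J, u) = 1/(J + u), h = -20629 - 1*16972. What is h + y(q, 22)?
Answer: -751079/20 ≈ -37554.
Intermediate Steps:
h = -37601 (h = -20629 - 16972 = -37601)
q = 25 (q = ½ - (-1)*49/2 = ½ - ⅙*(-147) = ½ + 49/2 = 25)
y(B, Q) = B + Q + 1/(-5 + B) (y(B, Q) = (B + Q) + 1/(-5 + B) = B + Q + 1/(-5 + B))
h + y(q, 22) = -37601 + (1 + (-5 + 25)*(25 + 22))/(-5 + 25) = -37601 + (1 + 20*47)/20 = -37601 + (1 + 940)/20 = -37601 + (1/20)*941 = -37601 + 941/20 = -751079/20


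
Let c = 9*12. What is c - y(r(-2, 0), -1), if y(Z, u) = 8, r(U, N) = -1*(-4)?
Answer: 100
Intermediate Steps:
r(U, N) = 4
c = 108
c - y(r(-2, 0), -1) = 108 - 1*8 = 108 - 8 = 100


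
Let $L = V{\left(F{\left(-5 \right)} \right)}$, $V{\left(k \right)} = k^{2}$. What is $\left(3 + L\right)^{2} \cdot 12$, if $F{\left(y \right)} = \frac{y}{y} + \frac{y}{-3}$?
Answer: $\frac{33124}{27} \approx 1226.8$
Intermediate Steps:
$F{\left(y \right)} = 1 - \frac{y}{3}$ ($F{\left(y \right)} = 1 + y \left(- \frac{1}{3}\right) = 1 - \frac{y}{3}$)
$L = \frac{64}{9}$ ($L = \left(1 - - \frac{5}{3}\right)^{2} = \left(1 + \frac{5}{3}\right)^{2} = \left(\frac{8}{3}\right)^{2} = \frac{64}{9} \approx 7.1111$)
$\left(3 + L\right)^{2} \cdot 12 = \left(3 + \frac{64}{9}\right)^{2} \cdot 12 = \left(\frac{91}{9}\right)^{2} \cdot 12 = \frac{8281}{81} \cdot 12 = \frac{33124}{27}$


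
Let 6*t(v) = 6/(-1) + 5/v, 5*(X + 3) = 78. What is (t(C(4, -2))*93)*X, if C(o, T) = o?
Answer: -37107/40 ≈ -927.67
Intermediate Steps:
X = 63/5 (X = -3 + (⅕)*78 = -3 + 78/5 = 63/5 ≈ 12.600)
t(v) = -1 + 5/(6*v) (t(v) = (6/(-1) + 5/v)/6 = (6*(-1) + 5/v)/6 = (-6 + 5/v)/6 = -1 + 5/(6*v))
(t(C(4, -2))*93)*X = (((⅚ - 1*4)/4)*93)*(63/5) = (((⅚ - 4)/4)*93)*(63/5) = (((¼)*(-19/6))*93)*(63/5) = -19/24*93*(63/5) = -589/8*63/5 = -37107/40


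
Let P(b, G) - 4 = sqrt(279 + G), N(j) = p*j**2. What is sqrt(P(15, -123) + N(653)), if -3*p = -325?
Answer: sqrt(415748811 + 18*sqrt(39))/3 ≈ 6796.6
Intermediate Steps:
p = 325/3 (p = -1/3*(-325) = 325/3 ≈ 108.33)
N(j) = 325*j**2/3
P(b, G) = 4 + sqrt(279 + G)
sqrt(P(15, -123) + N(653)) = sqrt((4 + sqrt(279 - 123)) + (325/3)*653**2) = sqrt((4 + sqrt(156)) + (325/3)*426409) = sqrt((4 + 2*sqrt(39)) + 138582925/3) = sqrt(138582937/3 + 2*sqrt(39))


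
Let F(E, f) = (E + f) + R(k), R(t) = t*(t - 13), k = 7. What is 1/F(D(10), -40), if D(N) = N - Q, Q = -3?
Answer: -1/69 ≈ -0.014493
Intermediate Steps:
D(N) = 3 + N (D(N) = N - 1*(-3) = N + 3 = 3 + N)
R(t) = t*(-13 + t)
F(E, f) = -42 + E + f (F(E, f) = (E + f) + 7*(-13 + 7) = (E + f) + 7*(-6) = (E + f) - 42 = -42 + E + f)
1/F(D(10), -40) = 1/(-42 + (3 + 10) - 40) = 1/(-42 + 13 - 40) = 1/(-69) = -1/69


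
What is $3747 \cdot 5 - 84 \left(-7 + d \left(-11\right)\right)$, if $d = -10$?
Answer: $10083$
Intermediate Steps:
$3747 \cdot 5 - 84 \left(-7 + d \left(-11\right)\right) = 3747 \cdot 5 - 84 \left(-7 - -110\right) = 18735 - 84 \left(-7 + 110\right) = 18735 - 8652 = 10083$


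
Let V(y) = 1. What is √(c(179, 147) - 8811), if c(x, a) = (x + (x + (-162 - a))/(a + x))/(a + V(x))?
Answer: I*√320438265753/6031 ≈ 93.86*I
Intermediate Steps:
c(x, a) = (x + (-162 + x - a)/(a + x))/(1 + a) (c(x, a) = (x + (x + (-162 - a))/(a + x))/(a + 1) = (x + (-162 + x - a)/(a + x))/(1 + a))
√(c(179, 147) - 8811) = √((-162 + 179 + 179² - 1*147 + 147*179)/(147 + 179 + 147² + 147*179) - 8811) = √((-162 + 179 + 32041 - 147 + 26313)/(147 + 179 + 21609 + 26313) - 8811) = √(58224/48248 - 8811) = √((1/48248)*58224 - 8811) = √(7278/6031 - 8811) = √(-53131863/6031) = I*√320438265753/6031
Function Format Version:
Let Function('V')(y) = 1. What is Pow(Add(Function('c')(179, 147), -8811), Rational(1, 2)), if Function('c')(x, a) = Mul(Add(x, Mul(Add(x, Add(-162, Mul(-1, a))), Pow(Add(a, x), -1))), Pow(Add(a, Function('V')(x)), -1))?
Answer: Mul(Rational(1, 6031), I, Pow(320438265753, Rational(1, 2))) ≈ Mul(93.860, I)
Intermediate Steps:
Function('c')(x, a) = Mul(Pow(Add(1, a), -1), Add(x, Mul(Pow(Add(a, x), -1), Add(-162, x, Mul(-1, a))))) (Function('c')(x, a) = Mul(Add(x, Mul(Add(x, Add(-162, Mul(-1, a))), Pow(Add(a, x), -1))), Pow(Add(a, 1), -1)) = Mul(Add(x, Mul(Add(-162, x, Mul(-1, a)), Pow(Add(a, x), -1))), Pow(Add(1, a), -1)) = Mul(Add(x, Mul(Pow(Add(a, x), -1), Add(-162, x, Mul(-1, a)))), Pow(Add(1, a), -1)) = Mul(Pow(Add(1, a), -1), Add(x, Mul(Pow(Add(a, x), -1), Add(-162, x, Mul(-1, a))))))
Pow(Add(Function('c')(179, 147), -8811), Rational(1, 2)) = Pow(Add(Mul(Pow(Add(147, 179, Pow(147, 2), Mul(147, 179)), -1), Add(-162, 179, Pow(179, 2), Mul(-1, 147), Mul(147, 179))), -8811), Rational(1, 2)) = Pow(Add(Mul(Pow(Add(147, 179, 21609, 26313), -1), Add(-162, 179, 32041, -147, 26313)), -8811), Rational(1, 2)) = Pow(Add(Mul(Pow(48248, -1), 58224), -8811), Rational(1, 2)) = Pow(Add(Mul(Rational(1, 48248), 58224), -8811), Rational(1, 2)) = Pow(Add(Rational(7278, 6031), -8811), Rational(1, 2)) = Pow(Rational(-53131863, 6031), Rational(1, 2)) = Mul(Rational(1, 6031), I, Pow(320438265753, Rational(1, 2)))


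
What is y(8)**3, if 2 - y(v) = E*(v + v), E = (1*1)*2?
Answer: -27000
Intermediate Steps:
E = 2 (E = 1*2 = 2)
y(v) = 2 - 4*v (y(v) = 2 - 2*(v + v) = 2 - 2*2*v = 2 - 4*v)
y(8)**3 = (2 - 4*8)**3 = (2 - 32)**3 = (-30)**3 = -27000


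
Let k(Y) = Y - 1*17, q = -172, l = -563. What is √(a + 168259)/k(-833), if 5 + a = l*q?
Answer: -7*√5410/850 ≈ -0.60573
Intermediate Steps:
k(Y) = -17 + Y (k(Y) = Y - 17 = -17 + Y)
a = 96831 (a = -5 - 563*(-172) = -5 + 96836 = 96831)
√(a + 168259)/k(-833) = √(96831 + 168259)/(-17 - 833) = √265090/(-850) = (7*√5410)*(-1/850) = -7*√5410/850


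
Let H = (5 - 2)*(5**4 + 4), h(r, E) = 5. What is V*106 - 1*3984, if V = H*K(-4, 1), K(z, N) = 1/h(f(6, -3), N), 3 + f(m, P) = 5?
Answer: 180102/5 ≈ 36020.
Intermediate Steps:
f(m, P) = 2 (f(m, P) = -3 + 5 = 2)
K(z, N) = 1/5
H = 1887 (H = 3*(625 + 4) = 3*629 = 1887)
V = 1887/5 (V = 1887*(1/5) = 1887/5 ≈ 377.40)
V*106 - 1*3984 = (1887/5)*106 - 1*3984 = 200022/5 - 3984 = 180102/5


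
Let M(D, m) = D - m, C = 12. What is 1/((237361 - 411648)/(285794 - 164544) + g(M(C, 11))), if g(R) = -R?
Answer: -121250/295537 ≈ -0.41027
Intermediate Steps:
1/((237361 - 411648)/(285794 - 164544) + g(M(C, 11))) = 1/((237361 - 411648)/(285794 - 164544) - (12 - 1*11)) = 1/(-174287/121250 - (12 - 11)) = 1/(-174287*1/121250 - 1*1) = 1/(-174287/121250 - 1) = 1/(-295537/121250) = -121250/295537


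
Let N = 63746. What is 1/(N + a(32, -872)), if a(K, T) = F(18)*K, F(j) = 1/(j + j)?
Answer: 9/573722 ≈ 1.5687e-5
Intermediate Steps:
F(j) = 1/(2*j)
a(K, T) = K/36 (a(K, T) = ((1/2)/18)*K = ((1/2)*(1/18))*K = K/36)
1/(N + a(32, -872)) = 1/(63746 + (1/36)*32) = 1/(63746 + 8/9) = 1/(573722/9) = 9/573722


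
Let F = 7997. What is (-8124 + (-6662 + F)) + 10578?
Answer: 3789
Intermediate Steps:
(-8124 + (-6662 + F)) + 10578 = (-8124 + (-6662 + 7997)) + 10578 = (-8124 + 1335) + 10578 = -6789 + 10578 = 3789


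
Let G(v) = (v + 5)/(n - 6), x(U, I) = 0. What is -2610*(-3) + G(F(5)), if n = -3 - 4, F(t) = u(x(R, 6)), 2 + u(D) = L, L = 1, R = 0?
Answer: 101786/13 ≈ 7829.7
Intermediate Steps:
u(D) = -1 (u(D) = -2 + 1 = -1)
F(t) = -1
n = -7
G(v) = -5/13 - v/13 (G(v) = (v + 5)/(-7 - 6) = (5 + v)/(-13) = (5 + v)*(-1/13) = -5/13 - v/13)
-2610*(-3) + G(F(5)) = -2610*(-3) + (-5/13 - 1/13*(-1)) = -87*(-90) + (-5/13 + 1/13) = 7830 - 4/13 = 101786/13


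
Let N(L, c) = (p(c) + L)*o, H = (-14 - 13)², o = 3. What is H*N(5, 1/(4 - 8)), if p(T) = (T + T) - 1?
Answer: 15309/2 ≈ 7654.5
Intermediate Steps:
p(T) = -1 + 2*T (p(T) = 2*T - 1 = -1 + 2*T)
H = 729 (H = (-27)² = 729)
N(L, c) = -3 + 3*L + 6*c (N(L, c) = ((-1 + 2*c) + L)*3 = (-1 + L + 2*c)*3 = -3 + 3*L + 6*c)
H*N(5, 1/(4 - 8)) = 729*(-3 + 3*5 + 6/(4 - 8)) = 729*(-3 + 15 + 6/(-4)) = 729*(-3 + 15 + 6*(-¼)) = 729*(-3 + 15 - 3/2) = 729*(21/2) = 15309/2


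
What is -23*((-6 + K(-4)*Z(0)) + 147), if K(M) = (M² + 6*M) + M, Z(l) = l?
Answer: -3243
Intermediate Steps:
K(M) = M² + 7*M
-23*((-6 + K(-4)*Z(0)) + 147) = -23*((-6 - 4*(7 - 4)*0) + 147) = -23*((-6 - 4*3*0) + 147) = -23*((-6 - 12*0) + 147) = -23*((-6 + 0) + 147) = -23*(-6 + 147) = -23*141 = -3243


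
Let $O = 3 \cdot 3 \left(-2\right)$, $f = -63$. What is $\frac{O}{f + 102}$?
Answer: $- \frac{6}{13} \approx -0.46154$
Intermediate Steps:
$O = -18$ ($O = 9 \left(-2\right) = -18$)
$\frac{O}{f + 102} = - \frac{18}{-63 + 102} = - \frac{18}{39} = \left(-18\right) \frac{1}{39} = - \frac{6}{13}$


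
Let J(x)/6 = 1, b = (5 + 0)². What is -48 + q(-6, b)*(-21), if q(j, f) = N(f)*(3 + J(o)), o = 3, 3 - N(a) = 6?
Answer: 519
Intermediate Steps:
N(a) = -3 (N(a) = 3 - 1*6 = 3 - 6 = -3)
b = 25 (b = 5² = 25)
J(x) = 6 (J(x) = 6*1 = 6)
q(j, f) = -27 (q(j, f) = -3*(3 + 6) = -3*9 = -27)
-48 + q(-6, b)*(-21) = -48 - 27*(-21) = -48 + 567 = 519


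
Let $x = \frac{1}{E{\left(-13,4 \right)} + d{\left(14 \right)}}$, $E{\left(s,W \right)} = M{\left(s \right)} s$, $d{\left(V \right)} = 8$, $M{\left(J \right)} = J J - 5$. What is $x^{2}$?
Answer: $\frac{1}{4511376} \approx 2.2166 \cdot 10^{-7}$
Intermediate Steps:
$M{\left(J \right)} = -5 + J^{2}$ ($M{\left(J \right)} = J^{2} - 5 = -5 + J^{2}$)
$E{\left(s,W \right)} = s \left(-5 + s^{2}\right)$ ($E{\left(s,W \right)} = \left(-5 + s^{2}\right) s = s \left(-5 + s^{2}\right)$)
$x = - \frac{1}{2124}$ ($x = \frac{1}{- 13 \left(-5 + \left(-13\right)^{2}\right) + 8} = \frac{1}{- 13 \left(-5 + 169\right) + 8} = \frac{1}{\left(-13\right) 164 + 8} = \frac{1}{-2132 + 8} = \frac{1}{-2124} = - \frac{1}{2124} \approx -0.00047081$)
$x^{2} = \left(- \frac{1}{2124}\right)^{2} = \frac{1}{4511376}$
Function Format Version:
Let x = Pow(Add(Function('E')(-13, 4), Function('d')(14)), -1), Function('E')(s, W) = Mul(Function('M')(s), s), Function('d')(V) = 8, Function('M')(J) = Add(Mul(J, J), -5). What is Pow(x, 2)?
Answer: Rational(1, 4511376) ≈ 2.2166e-7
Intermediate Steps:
Function('M')(J) = Add(-5, Pow(J, 2)) (Function('M')(J) = Add(Pow(J, 2), -5) = Add(-5, Pow(J, 2)))
Function('E')(s, W) = Mul(s, Add(-5, Pow(s, 2))) (Function('E')(s, W) = Mul(Add(-5, Pow(s, 2)), s) = Mul(s, Add(-5, Pow(s, 2))))
x = Rational(-1, 2124) (x = Pow(Add(Mul(-13, Add(-5, Pow(-13, 2))), 8), -1) = Pow(Add(Mul(-13, Add(-5, 169)), 8), -1) = Pow(Add(Mul(-13, 164), 8), -1) = Pow(Add(-2132, 8), -1) = Pow(-2124, -1) = Rational(-1, 2124) ≈ -0.00047081)
Pow(x, 2) = Pow(Rational(-1, 2124), 2) = Rational(1, 4511376)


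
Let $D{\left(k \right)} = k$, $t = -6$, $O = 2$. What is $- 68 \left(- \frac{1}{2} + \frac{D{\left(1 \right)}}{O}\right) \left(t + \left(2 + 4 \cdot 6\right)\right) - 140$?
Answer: $-140$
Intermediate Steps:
$- 68 \left(- \frac{1}{2} + \frac{D{\left(1 \right)}}{O}\right) \left(t + \left(2 + 4 \cdot 6\right)\right) - 140 = - 68 \left(- \frac{1}{2} + 1 \cdot \frac{1}{2}\right) \left(-6 + \left(2 + 4 \cdot 6\right)\right) - 140 = - 68 \left(\left(-1\right) \frac{1}{2} + 1 \cdot \frac{1}{2}\right) \left(-6 + \left(2 + 24\right)\right) - 140 = - 68 \left(- \frac{1}{2} + \frac{1}{2}\right) \left(-6 + 26\right) - 140 = - 68 \cdot 0 \cdot 20 - 140 = \left(-68\right) 0 - 140 = 0 - 140 = -140$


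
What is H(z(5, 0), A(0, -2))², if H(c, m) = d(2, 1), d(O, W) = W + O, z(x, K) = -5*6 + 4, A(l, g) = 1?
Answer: 9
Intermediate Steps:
z(x, K) = -26 (z(x, K) = -30 + 4 = -26)
d(O, W) = O + W
H(c, m) = 3 (H(c, m) = 2 + 1 = 3)
H(z(5, 0), A(0, -2))² = 3² = 9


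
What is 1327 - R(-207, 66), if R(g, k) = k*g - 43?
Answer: 15032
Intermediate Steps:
R(g, k) = -43 + g*k (R(g, k) = g*k - 43 = -43 + g*k)
1327 - R(-207, 66) = 1327 - (-43 - 207*66) = 1327 - (-43 - 13662) = 1327 - 1*(-13705) = 1327 + 13705 = 15032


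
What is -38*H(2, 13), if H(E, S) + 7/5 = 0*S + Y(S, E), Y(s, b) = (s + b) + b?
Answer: -2964/5 ≈ -592.80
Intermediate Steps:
Y(s, b) = s + 2*b (Y(s, b) = (b + s) + b = s + 2*b)
H(E, S) = -7/5 + S + 2*E (H(E, S) = -7/5 + (0*S + (S + 2*E)) = -7/5 + (0 + (S + 2*E)) = -7/5 + (S + 2*E) = -7/5 + S + 2*E)
-38*H(2, 13) = -38*(-7/5 + 13 + 2*2) = -38*(-7/5 + 13 + 4) = -38*78/5 = -2964/5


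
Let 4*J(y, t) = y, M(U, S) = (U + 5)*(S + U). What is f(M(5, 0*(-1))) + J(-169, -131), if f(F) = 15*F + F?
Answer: 3031/4 ≈ 757.75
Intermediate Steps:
M(U, S) = (5 + U)*(S + U)
J(y, t) = y/4
f(F) = 16*F
f(M(5, 0*(-1))) + J(-169, -131) = 16*(5**2 + 5*(0*(-1)) + 5*5 + (0*(-1))*5) + (1/4)*(-169) = 16*(25 + 5*0 + 25 + 0*5) - 169/4 = 16*(25 + 0 + 25 + 0) - 169/4 = 16*50 - 169/4 = 800 - 169/4 = 3031/4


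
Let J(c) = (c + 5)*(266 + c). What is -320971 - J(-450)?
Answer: -402851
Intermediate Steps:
J(c) = (5 + c)*(266 + c)
-320971 - J(-450) = -320971 - (1330 + (-450)² + 271*(-450)) = -320971 - (1330 + 202500 - 121950) = -320971 - 1*81880 = -320971 - 81880 = -402851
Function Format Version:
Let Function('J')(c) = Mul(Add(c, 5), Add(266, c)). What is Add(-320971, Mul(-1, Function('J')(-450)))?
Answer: -402851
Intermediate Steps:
Function('J')(c) = Mul(Add(5, c), Add(266, c))
Add(-320971, Mul(-1, Function('J')(-450))) = Add(-320971, Mul(-1, Add(1330, Pow(-450, 2), Mul(271, -450)))) = Add(-320971, Mul(-1, Add(1330, 202500, -121950))) = Add(-320971, Mul(-1, 81880)) = Add(-320971, -81880) = -402851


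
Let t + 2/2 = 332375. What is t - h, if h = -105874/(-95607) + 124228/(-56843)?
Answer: 1806321843776788/5434588701 ≈ 3.3238e+5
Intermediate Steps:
t = 332374 (t = -1 + 332375 = 332374)
h = -5858870614/5434588701 (h = -105874*(-1/95607) + 124228*(-1/56843) = 105874/95607 - 124228/56843 = -5858870614/5434588701 ≈ -1.0781)
t - h = 332374 - 1*(-5858870614/5434588701) = 332374 + 5858870614/5434588701 = 1806321843776788/5434588701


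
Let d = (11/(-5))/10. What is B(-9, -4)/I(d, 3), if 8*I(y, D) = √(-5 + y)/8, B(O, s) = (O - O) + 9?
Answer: -960*I*√58/29 ≈ -252.11*I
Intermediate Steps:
B(O, s) = 9 (B(O, s) = 0 + 9 = 9)
d = -11/50 (d = (11*(-⅕))*(⅒) = -11/5*⅒ = -11/50 ≈ -0.22000)
I(y, D) = √(-5 + y)/64 (I(y, D) = (√(-5 + y)/8)/8 = √(-5 + y)/64)
B(-9, -4)/I(d, 3) = 9/((√(-5 - 11/50)/64)) = 9/((√(-261/50)/64)) = 9/(((3*I*√58/10)/64)) = 9/((3*I*√58/640)) = 9*(-320*I*√58/87) = -960*I*√58/29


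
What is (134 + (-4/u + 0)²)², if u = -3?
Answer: 1493284/81 ≈ 18436.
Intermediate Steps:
(134 + (-4/u + 0)²)² = (134 + (-4/(-3) + 0)²)² = (134 + (-4*(-⅓) + 0)²)² = (134 + (4/3 + 0)²)² = (134 + (4/3)²)² = (134 + 16/9)² = (1222/9)² = 1493284/81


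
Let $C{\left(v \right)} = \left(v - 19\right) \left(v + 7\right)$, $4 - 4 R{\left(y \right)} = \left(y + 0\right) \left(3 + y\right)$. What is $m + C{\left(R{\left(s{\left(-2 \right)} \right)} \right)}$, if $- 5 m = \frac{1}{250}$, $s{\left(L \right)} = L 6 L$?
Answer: $\frac{34649999}{1250} \approx 27720.0$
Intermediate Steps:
$s{\left(L \right)} = 6 L^{2}$ ($s{\left(L \right)} = 6 L L = 6 L^{2}$)
$R{\left(y \right)} = 1 - \frac{y \left(3 + y\right)}{4}$ ($R{\left(y \right)} = 1 - \frac{\left(y + 0\right) \left(3 + y\right)}{4} = 1 - \frac{y \left(3 + y\right)}{4}$)
$m = - \frac{1}{1250}$ ($m = - \frac{1}{5 \cdot 250} = \left(- \frac{1}{5}\right) \frac{1}{250} = - \frac{1}{1250} \approx -0.0008$)
$C{\left(v \right)} = \left(-19 + v\right) \left(7 + v\right)$
$m + C{\left(R{\left(s{\left(-2 \right)} \right)} \right)} = - \frac{1}{1250} - \left(133 - \left(1 - \frac{3 \cdot 6 \left(-2\right)^{2}}{4} - \frac{\left(6 \left(-2\right)^{2}\right)^{2}}{4}\right)^{2} + 12 \left(1 - \frac{3 \cdot 6 \left(-2\right)^{2}}{4} - \frac{\left(6 \left(-2\right)^{2}\right)^{2}}{4}\right)\right) = - \frac{1}{1250} - \left(133 - \left(1 - \frac{3 \cdot 6 \cdot 4}{4} - \frac{\left(6 \cdot 4\right)^{2}}{4}\right)^{2} + 12 \left(1 - \frac{3 \cdot 6 \cdot 4}{4} - \frac{\left(6 \cdot 4\right)^{2}}{4}\right)\right) = - \frac{1}{1250} - \left(133 - \left(1 - 18 - \frac{24^{2}}{4}\right)^{2} + 12 \left(1 - 18 - \frac{24^{2}}{4}\right)\right) = - \frac{1}{1250} - \left(133 - \left(1 - 18 - 144\right)^{2} + 12 \left(1 - 18 - 144\right)\right) = - \frac{1}{1250} - \left(-1799 - 25921\right) = - \frac{1}{1250} + \left(-133 + 25921 + 1932\right) = - \frac{1}{1250} + 27720 = \frac{34649999}{1250}$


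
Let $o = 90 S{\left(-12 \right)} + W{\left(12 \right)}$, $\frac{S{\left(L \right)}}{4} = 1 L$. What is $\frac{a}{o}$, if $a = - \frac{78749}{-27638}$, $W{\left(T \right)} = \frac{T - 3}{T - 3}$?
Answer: $- \frac{78749}{119368522} \approx -0.00065971$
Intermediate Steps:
$W{\left(T \right)} = 1$ ($W{\left(T \right)} = \frac{-3 + T}{-3 + T} = 1$)
$S{\left(L \right)} = 4 L$ ($S{\left(L \right)} = 4 \cdot 1 L = 4 L$)
$o = -4319$ ($o = 90 \cdot 4 \left(-12\right) + 1 = 90 \left(-48\right) + 1 = -4320 + 1 = -4319$)
$a = \frac{78749}{27638}$ ($a = \left(-78749\right) \left(- \frac{1}{27638}\right) = \frac{78749}{27638} \approx 2.8493$)
$\frac{a}{o} = \frac{78749}{27638 \left(-4319\right)} = \frac{78749}{27638} \left(- \frac{1}{4319}\right) = - \frac{78749}{119368522}$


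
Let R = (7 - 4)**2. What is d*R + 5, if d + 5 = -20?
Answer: -220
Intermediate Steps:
d = -25 (d = -5 - 20 = -25)
R = 9 (R = 3**2 = 9)
d*R + 5 = -25*9 + 5 = -225 + 5 = -220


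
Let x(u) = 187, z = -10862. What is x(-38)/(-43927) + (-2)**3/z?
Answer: -839889/238567537 ≈ -0.0035205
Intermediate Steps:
x(-38)/(-43927) + (-2)**3/z = 187/(-43927) + (-2)**3/(-10862) = 187*(-1/43927) - 8*(-1/10862) = -187/43927 + 4/5431 = -839889/238567537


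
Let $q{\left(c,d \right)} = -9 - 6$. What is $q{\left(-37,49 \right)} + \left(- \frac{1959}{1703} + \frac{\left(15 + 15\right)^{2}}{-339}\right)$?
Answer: $- \frac{3618852}{192439} \approx -18.805$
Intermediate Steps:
$q{\left(c,d \right)} = -15$
$q{\left(-37,49 \right)} + \left(- \frac{1959}{1703} + \frac{\left(15 + 15\right)^{2}}{-339}\right) = -15 + \left(- \frac{1959}{1703} + \frac{\left(15 + 15\right)^{2}}{-339}\right) = -15 + \left(\left(-1959\right) \frac{1}{1703} + 30^{2} \left(- \frac{1}{339}\right)\right) = -15 + \left(- \frac{1959}{1703} + 900 \left(- \frac{1}{339}\right)\right) = -15 - \frac{732267}{192439} = - \frac{3618852}{192439}$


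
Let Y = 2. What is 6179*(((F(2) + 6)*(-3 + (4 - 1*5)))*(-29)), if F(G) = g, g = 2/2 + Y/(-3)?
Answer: 13618516/3 ≈ 4.5395e+6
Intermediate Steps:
g = ⅓ (g = 2/2 + 2/(-3) = 2*(½) + 2*(-⅓) = 1 - ⅔ = ⅓ ≈ 0.33333)
F(G) = ⅓
6179*(((F(2) + 6)*(-3 + (4 - 1*5)))*(-29)) = 6179*(((⅓ + 6)*(-3 + (4 - 1*5)))*(-29)) = 6179*((19*(-3 + (4 - 5))/3)*(-29)) = 6179*((19*(-3 - 1)/3)*(-29)) = 6179*(((19/3)*(-4))*(-29)) = 6179*(-76/3*(-29)) = 6179*(2204/3) = 13618516/3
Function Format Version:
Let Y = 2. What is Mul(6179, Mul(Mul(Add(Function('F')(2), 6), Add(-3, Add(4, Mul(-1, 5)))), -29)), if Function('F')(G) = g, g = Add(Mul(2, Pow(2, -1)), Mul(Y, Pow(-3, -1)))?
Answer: Rational(13618516, 3) ≈ 4.5395e+6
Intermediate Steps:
g = Rational(1, 3) (g = Add(Mul(2, Pow(2, -1)), Mul(2, Pow(-3, -1))) = Add(Mul(2, Rational(1, 2)), Mul(2, Rational(-1, 3))) = Add(1, Rational(-2, 3)) = Rational(1, 3) ≈ 0.33333)
Function('F')(G) = Rational(1, 3)
Mul(6179, Mul(Mul(Add(Function('F')(2), 6), Add(-3, Add(4, Mul(-1, 5)))), -29)) = Mul(6179, Mul(Mul(Add(Rational(1, 3), 6), Add(-3, Add(4, Mul(-1, 5)))), -29)) = Mul(6179, Mul(Mul(Rational(19, 3), Add(-3, Add(4, -5))), -29)) = Mul(6179, Mul(Mul(Rational(19, 3), Add(-3, -1)), -29)) = Mul(6179, Mul(Mul(Rational(19, 3), -4), -29)) = Mul(6179, Mul(Rational(-76, 3), -29)) = Mul(6179, Rational(2204, 3)) = Rational(13618516, 3)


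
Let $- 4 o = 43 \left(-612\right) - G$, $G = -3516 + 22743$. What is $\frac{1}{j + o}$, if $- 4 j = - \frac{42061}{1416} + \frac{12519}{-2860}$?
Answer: $\frac{311520}{3549543097} \approx 8.7763 \cdot 10^{-5}$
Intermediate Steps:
$G = 19227$
$o = \frac{45543}{4}$ ($o = - \frac{43 \left(-612\right) - 19227}{4} = - \frac{-26316 - 19227}{4} = \left(- \frac{1}{4}\right) \left(-45543\right) = \frac{45543}{4} \approx 11386.0$)
$j = \frac{2654257}{311520}$ ($j = - \frac{- \frac{42061}{1416} + \frac{12519}{-2860}}{4} = - \frac{\left(-42061\right) \frac{1}{1416} + 12519 \left(- \frac{1}{2860}\right)}{4} = - \frac{- \frac{42061}{1416} - \frac{963}{220}}{4} = \left(- \frac{1}{4}\right) \left(- \frac{2654257}{77880}\right) = \frac{2654257}{311520} \approx 8.5203$)
$\frac{1}{j + o} = \frac{1}{\frac{2654257}{311520} + \frac{45543}{4}} = \frac{1}{\frac{3549543097}{311520}} = \frac{311520}{3549543097}$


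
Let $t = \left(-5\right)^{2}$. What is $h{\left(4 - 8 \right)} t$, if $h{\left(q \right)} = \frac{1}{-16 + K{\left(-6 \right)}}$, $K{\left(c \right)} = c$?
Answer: $- \frac{25}{22} \approx -1.1364$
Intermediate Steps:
$t = 25$
$h{\left(q \right)} = - \frac{1}{22}$ ($h{\left(q \right)} = \frac{1}{-16 - 6} = \frac{1}{-22} = - \frac{1}{22}$)
$h{\left(4 - 8 \right)} t = \left(- \frac{1}{22}\right) 25 = - \frac{25}{22}$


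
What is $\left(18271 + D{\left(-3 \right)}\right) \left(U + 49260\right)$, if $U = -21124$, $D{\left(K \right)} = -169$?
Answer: $509317872$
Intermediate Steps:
$\left(18271 + D{\left(-3 \right)}\right) \left(U + 49260\right) = \left(18271 - 169\right) \left(-21124 + 49260\right) = 18102 \cdot 28136 = 509317872$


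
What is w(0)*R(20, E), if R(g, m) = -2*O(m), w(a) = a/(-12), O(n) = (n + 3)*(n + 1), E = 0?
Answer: 0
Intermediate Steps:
O(n) = (1 + n)*(3 + n) (O(n) = (3 + n)*(1 + n) = (1 + n)*(3 + n))
w(a) = -a/12 (w(a) = a*(-1/12) = -a/12)
R(g, m) = -6 - 8*m - 2*m² (R(g, m) = -2*(3 + m² + 4*m) = -6 - 8*m - 2*m²)
w(0)*R(20, E) = (-1/12*0)*(-6 - 8*0 - 2*0²) = 0*(-6 + 0 - 2*0) = 0*(-6 + 0 + 0) = 0*(-6) = 0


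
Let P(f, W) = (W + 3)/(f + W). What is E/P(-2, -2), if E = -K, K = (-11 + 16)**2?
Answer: 100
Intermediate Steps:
P(f, W) = (3 + W)/(W + f)
K = 25 (K = 5**2 = 25)
E = -25 (E = -1*25 = -25)
E/P(-2, -2) = -25*(-2 - 2)/(3 - 2) = -25/(1/(-4)) = -25/((-1/4*1)) = -25/(-1/4) = -25*(-4) = 100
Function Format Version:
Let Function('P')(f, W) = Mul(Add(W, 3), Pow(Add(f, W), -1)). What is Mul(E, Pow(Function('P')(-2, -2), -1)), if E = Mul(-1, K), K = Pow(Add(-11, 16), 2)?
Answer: 100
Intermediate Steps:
Function('P')(f, W) = Mul(Pow(Add(W, f), -1), Add(3, W)) (Function('P')(f, W) = Mul(Add(3, W), Pow(Add(W, f), -1)) = Mul(Pow(Add(W, f), -1), Add(3, W)))
K = 25 (K = Pow(5, 2) = 25)
E = -25 (E = Mul(-1, 25) = -25)
Mul(E, Pow(Function('P')(-2, -2), -1)) = Mul(-25, Pow(Mul(Pow(Add(-2, -2), -1), Add(3, -2)), -1)) = Mul(-25, Pow(Mul(Pow(-4, -1), 1), -1)) = Mul(-25, Pow(Mul(Rational(-1, 4), 1), -1)) = Mul(-25, Pow(Rational(-1, 4), -1)) = Mul(-25, -4) = 100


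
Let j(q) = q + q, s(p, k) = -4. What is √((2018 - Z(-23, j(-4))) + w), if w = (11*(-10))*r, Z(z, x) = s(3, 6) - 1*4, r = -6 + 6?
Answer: √2026 ≈ 45.011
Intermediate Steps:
j(q) = 2*q
r = 0
Z(z, x) = -8 (Z(z, x) = -4 - 1*4 = -4 - 4 = -8)
w = 0 (w = (11*(-10))*0 = -110*0 = 0)
√((2018 - Z(-23, j(-4))) + w) = √((2018 - 1*(-8)) + 0) = √((2018 + 8) + 0) = √(2026 + 0) = √2026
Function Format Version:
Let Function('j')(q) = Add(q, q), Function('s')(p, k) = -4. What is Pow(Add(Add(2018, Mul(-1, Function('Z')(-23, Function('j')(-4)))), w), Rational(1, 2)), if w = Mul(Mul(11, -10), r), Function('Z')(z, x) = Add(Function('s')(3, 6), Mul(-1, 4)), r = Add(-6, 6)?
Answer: Pow(2026, Rational(1, 2)) ≈ 45.011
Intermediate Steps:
Function('j')(q) = Mul(2, q)
r = 0
Function('Z')(z, x) = -8 (Function('Z')(z, x) = Add(-4, Mul(-1, 4)) = Add(-4, -4) = -8)
w = 0 (w = Mul(Mul(11, -10), 0) = Mul(-110, 0) = 0)
Pow(Add(Add(2018, Mul(-1, Function('Z')(-23, Function('j')(-4)))), w), Rational(1, 2)) = Pow(Add(Add(2018, Mul(-1, -8)), 0), Rational(1, 2)) = Pow(Add(Add(2018, 8), 0), Rational(1, 2)) = Pow(Add(2026, 0), Rational(1, 2)) = Pow(2026, Rational(1, 2))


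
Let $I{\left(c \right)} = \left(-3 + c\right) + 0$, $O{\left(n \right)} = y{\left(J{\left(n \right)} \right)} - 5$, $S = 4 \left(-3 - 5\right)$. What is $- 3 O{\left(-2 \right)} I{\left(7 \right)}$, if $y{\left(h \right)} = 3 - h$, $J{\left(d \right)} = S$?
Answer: $-360$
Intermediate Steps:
$S = -32$ ($S = 4 \left(-8\right) = -32$)
$J{\left(d \right)} = -32$
$O{\left(n \right)} = 30$ ($O{\left(n \right)} = \left(3 - -32\right) - 5 = \left(3 + 32\right) - 5 = 35 - 5 = 30$)
$I{\left(c \right)} = -3 + c$
$- 3 O{\left(-2 \right)} I{\left(7 \right)} = \left(-3\right) 30 \left(-3 + 7\right) = \left(-90\right) 4 = -360$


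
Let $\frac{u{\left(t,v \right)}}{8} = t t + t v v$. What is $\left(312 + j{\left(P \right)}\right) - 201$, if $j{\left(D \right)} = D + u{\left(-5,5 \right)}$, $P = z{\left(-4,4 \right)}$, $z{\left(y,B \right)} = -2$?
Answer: $-691$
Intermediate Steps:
$P = -2$
$u{\left(t,v \right)} = 8 t^{2} + 8 t v^{2}$ ($u{\left(t,v \right)} = 8 \left(t t + t v v\right) = 8 \left(t^{2} + t v^{2}\right) = 8 t^{2} + 8 t v^{2}$)
$j{\left(D \right)} = -800 + D$ ($j{\left(D \right)} = D + 8 \left(-5\right) \left(-5 + 5^{2}\right) = D + 8 \left(-5\right) \left(-5 + 25\right) = D + 8 \left(-5\right) 20 = D - 800 = -800 + D$)
$\left(312 + j{\left(P \right)}\right) - 201 = \left(312 - 802\right) - 201 = -490 - 201 = -691$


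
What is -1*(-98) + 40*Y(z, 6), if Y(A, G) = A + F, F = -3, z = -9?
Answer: -382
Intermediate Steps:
Y(A, G) = -3 + A (Y(A, G) = A - 3 = -3 + A)
-1*(-98) + 40*Y(z, 6) = -1*(-98) + 40*(-3 - 9) = 98 + 40*(-12) = 98 - 480 = -382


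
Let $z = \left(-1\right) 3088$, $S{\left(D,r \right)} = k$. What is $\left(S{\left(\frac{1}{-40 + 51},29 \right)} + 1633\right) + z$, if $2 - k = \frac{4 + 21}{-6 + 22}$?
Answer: $- \frac{23273}{16} \approx -1454.6$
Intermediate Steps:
$k = \frac{7}{16}$ ($k = 2 - \frac{4 + 21}{-6 + 22} = 2 - \frac{25}{16} = \frac{7}{16} \approx 0.4375$)
$S{\left(D,r \right)} = \frac{7}{16}$
$z = -3088$
$\left(S{\left(\frac{1}{-40 + 51},29 \right)} + 1633\right) + z = \left(\frac{7}{16} + 1633\right) - 3088 = \frac{26135}{16} - 3088 = - \frac{23273}{16}$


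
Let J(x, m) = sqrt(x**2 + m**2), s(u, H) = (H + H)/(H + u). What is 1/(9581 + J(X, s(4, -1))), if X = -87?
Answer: 86229/826091924 - 75*sqrt(109)/826091924 ≈ 0.00010343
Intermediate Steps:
s(u, H) = 2*H/(H + u) (s(u, H) = (2*H)/(H + u) = 2*H/(H + u))
J(x, m) = sqrt(m**2 + x**2)
1/(9581 + J(X, s(4, -1))) = 1/(9581 + sqrt((2*(-1)/(-1 + 4))**2 + (-87)**2)) = 1/(9581 + sqrt((2*(-1)/3)**2 + 7569)) = 1/(9581 + sqrt((2*(-1)*(1/3))**2 + 7569)) = 1/(9581 + sqrt((-2/3)**2 + 7569)) = 1/(9581 + sqrt(4/9 + 7569)) = 1/(9581 + sqrt(68125/9)) = 1/(9581 + 25*sqrt(109)/3)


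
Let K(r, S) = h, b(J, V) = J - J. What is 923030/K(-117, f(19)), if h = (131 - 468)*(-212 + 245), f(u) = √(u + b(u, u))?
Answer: -923030/11121 ≈ -82.999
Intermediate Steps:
b(J, V) = 0
f(u) = √u (f(u) = √(u + 0) = √u)
h = -11121 (h = -337*33 = -11121)
K(r, S) = -11121
923030/K(-117, f(19)) = 923030/(-11121) = 923030*(-1/11121) = -923030/11121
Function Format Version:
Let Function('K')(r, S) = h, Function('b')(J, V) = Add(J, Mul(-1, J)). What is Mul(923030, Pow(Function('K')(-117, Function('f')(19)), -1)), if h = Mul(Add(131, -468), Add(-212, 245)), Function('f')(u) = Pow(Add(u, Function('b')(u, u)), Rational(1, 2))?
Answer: Rational(-923030, 11121) ≈ -82.999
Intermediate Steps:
Function('b')(J, V) = 0
Function('f')(u) = Pow(u, Rational(1, 2)) (Function('f')(u) = Pow(Add(u, 0), Rational(1, 2)) = Pow(u, Rational(1, 2)))
h = -11121 (h = Mul(-337, 33) = -11121)
Function('K')(r, S) = -11121
Mul(923030, Pow(Function('K')(-117, Function('f')(19)), -1)) = Mul(923030, Pow(-11121, -1)) = Mul(923030, Rational(-1, 11121)) = Rational(-923030, 11121)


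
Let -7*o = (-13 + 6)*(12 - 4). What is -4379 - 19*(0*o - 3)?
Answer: -4322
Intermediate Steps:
o = 8 (o = -(-13 + 6)*(12 - 4)/7 = -(-1)*8 = -⅐*(-56) = 8)
-4379 - 19*(0*o - 3) = -4379 - 19*(0*8 - 3) = -4379 - 19*(0 - 3) = -4379 - 19*(-3) = -4379 - 1*(-57) = -4379 + 57 = -4322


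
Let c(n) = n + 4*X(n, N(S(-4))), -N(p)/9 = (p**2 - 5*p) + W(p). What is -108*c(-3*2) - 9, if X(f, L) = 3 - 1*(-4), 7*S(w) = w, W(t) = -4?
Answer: -2385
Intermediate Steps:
S(w) = w/7
N(p) = 36 - 9*p**2 + 45*p (N(p) = -9*((p**2 - 5*p) - 4) = -9*(-4 + p**2 - 5*p) = 36 - 9*p**2 + 45*p)
X(f, L) = 7 (X(f, L) = 3 + 4 = 7)
c(n) = 28 + n (c(n) = n + 4*7 = n + 28 = 28 + n)
-108*c(-3*2) - 9 = -108*(28 - 3*2) - 9 = -108*(28 - 6) - 9 = -108*22 - 9 = -2376 - 9 = -2385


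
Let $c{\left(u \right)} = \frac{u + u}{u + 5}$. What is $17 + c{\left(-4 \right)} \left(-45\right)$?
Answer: $377$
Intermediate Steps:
$c{\left(u \right)} = \frac{2 u}{5 + u}$
$17 + c{\left(-4 \right)} \left(-45\right) = 17 + 2 \left(-4\right) \frac{1}{5 - 4} \left(-45\right) = 17 + 2 \left(-4\right) 1^{-1} \left(-45\right) = 17 + 2 \left(-4\right) 1 \left(-45\right) = 17 - -360 = 17 + 360 = 377$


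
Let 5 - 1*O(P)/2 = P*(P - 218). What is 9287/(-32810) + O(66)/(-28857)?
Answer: -926622899/946798170 ≈ -0.97869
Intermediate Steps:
O(P) = 10 - 2*P*(-218 + P) (O(P) = 10 - 2*P*(P - 218) = 10 - 2*P*(-218 + P))
9287/(-32810) + O(66)/(-28857) = 9287/(-32810) + (10 - 2*66² + 436*66)/(-28857) = 9287*(-1/32810) + (10 - 2*4356 + 28776)*(-1/28857) = -9287/32810 + (10 - 8712 + 28776)*(-1/28857) = -9287/32810 + 20074*(-1/28857) = -9287/32810 - 20074/28857 = -926622899/946798170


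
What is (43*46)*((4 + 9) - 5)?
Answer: 15824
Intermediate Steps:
(43*46)*((4 + 9) - 5) = 1978*(13 - 5) = 1978*8 = 15824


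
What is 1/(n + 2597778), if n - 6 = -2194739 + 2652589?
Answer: 1/3055634 ≈ 3.2726e-7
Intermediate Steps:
n = 457856 (n = 6 + (-2194739 + 2652589) = 6 + 457850 = 457856)
1/(n + 2597778) = 1/(457856 + 2597778) = 1/3055634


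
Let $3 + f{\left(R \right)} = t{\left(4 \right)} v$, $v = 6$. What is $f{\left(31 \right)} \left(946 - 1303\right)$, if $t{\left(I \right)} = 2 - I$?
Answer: $5355$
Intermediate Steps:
$f{\left(R \right)} = -15$ ($f{\left(R \right)} = -3 + \left(2 - 4\right) 6 = -3 - 12 = -15$)
$f{\left(31 \right)} \left(946 - 1303\right) = - 15 \left(946 - 1303\right) = \left(-15\right) \left(-357\right) = 5355$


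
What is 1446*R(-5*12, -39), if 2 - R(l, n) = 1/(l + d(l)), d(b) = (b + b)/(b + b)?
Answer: 172074/59 ≈ 2916.5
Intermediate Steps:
d(b) = 1 (d(b) = (2*b)/((2*b)) = (2*b)*(1/(2*b)) = 1)
R(l, n) = 2 - 1/(1 + l) (R(l, n) = 2 - 1/(l + 1) = 2 - 1/(1 + l))
1446*R(-5*12, -39) = 1446*((1 + 2*(-5*12))/(1 - 5*12)) = 1446*((1 + 2*(-60))/(1 - 60)) = 1446*((1 - 120)/(-59)) = 1446*(-1/59*(-119)) = 1446*(119/59) = 172074/59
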